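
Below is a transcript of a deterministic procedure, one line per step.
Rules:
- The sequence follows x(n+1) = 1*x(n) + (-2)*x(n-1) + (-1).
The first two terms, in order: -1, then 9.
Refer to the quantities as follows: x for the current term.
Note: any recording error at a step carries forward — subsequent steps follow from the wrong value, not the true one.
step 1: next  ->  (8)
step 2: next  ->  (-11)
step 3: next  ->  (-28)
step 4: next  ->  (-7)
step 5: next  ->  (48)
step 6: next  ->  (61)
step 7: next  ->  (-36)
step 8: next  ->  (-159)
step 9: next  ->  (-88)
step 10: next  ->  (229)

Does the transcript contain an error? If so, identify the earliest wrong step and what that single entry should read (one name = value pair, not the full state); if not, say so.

step 1, x = 10

step 1: x = 1*(9) + (-2)*(-1) + (-1) = 10 -> this is not what the transcript shows
Conclusion: step 1 carries the first error; the entry should be x = 10.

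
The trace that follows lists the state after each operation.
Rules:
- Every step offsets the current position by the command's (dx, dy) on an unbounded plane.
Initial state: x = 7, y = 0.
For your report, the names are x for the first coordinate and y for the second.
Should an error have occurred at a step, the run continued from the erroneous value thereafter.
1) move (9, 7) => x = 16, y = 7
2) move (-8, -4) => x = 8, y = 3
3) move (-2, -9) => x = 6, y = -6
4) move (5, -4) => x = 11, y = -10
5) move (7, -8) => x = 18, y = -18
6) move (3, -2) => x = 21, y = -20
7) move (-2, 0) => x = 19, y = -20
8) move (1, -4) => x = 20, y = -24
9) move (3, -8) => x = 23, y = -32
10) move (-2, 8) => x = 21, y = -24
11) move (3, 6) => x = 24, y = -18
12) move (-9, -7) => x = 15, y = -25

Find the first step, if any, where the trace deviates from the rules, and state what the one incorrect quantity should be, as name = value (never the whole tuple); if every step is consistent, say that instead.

step 1: x = 7 + (9) = 16, y = 0 + (7) = 7 -> no discrepancy
step 2: x = 16 + (-8) = 8, y = 7 + (-4) = 3 -> checks out
step 3: x = 8 + (-2) = 6, y = 3 + (-9) = -6 -> checks out
step 4: x = 6 + (5) = 11, y = -6 + (-4) = -10 -> same as recorded
step 5: x = 11 + (7) = 18, y = -10 + (-8) = -18 -> consistent with the trace
step 6: x = 18 + (3) = 21, y = -18 + (-2) = -20 -> verified
step 7: x = 21 + (-2) = 19, y = -20 + (0) = -20 -> same as recorded
step 8: x = 19 + (1) = 20, y = -20 + (-4) = -24 -> agrees with the trace
step 9: x = 20 + (3) = 23, y = -24 + (-8) = -32 -> checks out
step 10: x = 23 + (-2) = 21, y = -32 + (8) = -24 -> same as recorded
step 11: x = 21 + (3) = 24, y = -24 + (6) = -18 -> confirmed correct
step 12: x = 24 + (-9) = 15, y = -18 + (-7) = -25 -> checks out
No step deviates from the rules.

no error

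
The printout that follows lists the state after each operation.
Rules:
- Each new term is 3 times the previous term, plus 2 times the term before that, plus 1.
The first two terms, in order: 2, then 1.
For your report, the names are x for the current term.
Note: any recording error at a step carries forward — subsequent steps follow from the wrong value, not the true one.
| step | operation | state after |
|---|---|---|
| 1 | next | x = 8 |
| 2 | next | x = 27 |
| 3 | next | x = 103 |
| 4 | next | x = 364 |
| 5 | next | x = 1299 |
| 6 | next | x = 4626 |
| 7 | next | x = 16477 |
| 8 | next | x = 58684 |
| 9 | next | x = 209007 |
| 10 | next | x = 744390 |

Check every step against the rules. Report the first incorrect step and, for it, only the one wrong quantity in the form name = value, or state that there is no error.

Recomputing the run from the initial state:
step 1: x = 8
step 2: x = 27
step 3: x = 98
step 4: x = 349
step 5: x = 1244
step 6: x = 4431
step 7: x = 15782
step 8: x = 56209
step 9: x = 200192
step 10: x = 712995
The first disagreement with the printout is at step 3, where the value should be x = 98.

step 3, x = 98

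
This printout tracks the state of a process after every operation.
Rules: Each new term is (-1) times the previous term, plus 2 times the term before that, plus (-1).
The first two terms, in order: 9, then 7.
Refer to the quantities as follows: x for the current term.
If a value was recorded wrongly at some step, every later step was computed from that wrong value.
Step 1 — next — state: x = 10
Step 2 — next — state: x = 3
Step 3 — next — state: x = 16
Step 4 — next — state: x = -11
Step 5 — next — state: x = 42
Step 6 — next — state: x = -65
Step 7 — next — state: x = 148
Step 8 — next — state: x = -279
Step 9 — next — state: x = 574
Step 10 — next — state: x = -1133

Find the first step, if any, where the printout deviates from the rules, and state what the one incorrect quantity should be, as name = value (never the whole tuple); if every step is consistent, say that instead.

Recomputing the run from the initial state:
step 1: x = 10
step 2: x = 3
step 3: x = 16
step 4: x = -11
step 5: x = 42
step 6: x = -65
step 7: x = 148
step 8: x = -279
step 9: x = 574
step 10: x = -1133
This matches the printout at every step.

no error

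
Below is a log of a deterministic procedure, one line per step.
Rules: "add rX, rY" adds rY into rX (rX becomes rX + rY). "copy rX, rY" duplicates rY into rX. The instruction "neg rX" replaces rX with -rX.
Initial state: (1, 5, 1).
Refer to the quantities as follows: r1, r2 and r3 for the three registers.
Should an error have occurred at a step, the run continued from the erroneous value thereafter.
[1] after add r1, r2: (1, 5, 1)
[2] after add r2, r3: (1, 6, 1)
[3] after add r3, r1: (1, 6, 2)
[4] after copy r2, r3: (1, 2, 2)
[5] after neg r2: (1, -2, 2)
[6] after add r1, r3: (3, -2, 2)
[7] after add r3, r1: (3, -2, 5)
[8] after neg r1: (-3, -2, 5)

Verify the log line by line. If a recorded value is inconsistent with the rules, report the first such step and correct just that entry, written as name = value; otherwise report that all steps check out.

step 1, r1 = 6

step 1: r1 = 1 + 5 = 6 -> the recorded entry deviates here
That makes step 1 the first incorrect line — r1 = 6 is what it should show.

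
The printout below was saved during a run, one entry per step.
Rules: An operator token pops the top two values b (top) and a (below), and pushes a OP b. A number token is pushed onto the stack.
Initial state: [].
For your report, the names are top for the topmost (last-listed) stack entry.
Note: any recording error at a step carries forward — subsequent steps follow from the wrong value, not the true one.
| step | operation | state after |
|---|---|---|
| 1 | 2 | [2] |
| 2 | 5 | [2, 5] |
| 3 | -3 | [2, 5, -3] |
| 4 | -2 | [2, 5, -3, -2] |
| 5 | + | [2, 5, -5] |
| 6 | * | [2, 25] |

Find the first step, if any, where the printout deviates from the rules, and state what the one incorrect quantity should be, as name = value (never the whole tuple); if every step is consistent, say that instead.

step 6, top = -25

Recomputing the run from the initial state:
step 1: [2]
step 2: [2, 5]
step 3: [2, 5, -3]
step 4: [2, 5, -3, -2]
step 5: [2, 5, -5]
step 6: [2, -25]
The first disagreement with the printout is at step 6, where the value should be top = -25.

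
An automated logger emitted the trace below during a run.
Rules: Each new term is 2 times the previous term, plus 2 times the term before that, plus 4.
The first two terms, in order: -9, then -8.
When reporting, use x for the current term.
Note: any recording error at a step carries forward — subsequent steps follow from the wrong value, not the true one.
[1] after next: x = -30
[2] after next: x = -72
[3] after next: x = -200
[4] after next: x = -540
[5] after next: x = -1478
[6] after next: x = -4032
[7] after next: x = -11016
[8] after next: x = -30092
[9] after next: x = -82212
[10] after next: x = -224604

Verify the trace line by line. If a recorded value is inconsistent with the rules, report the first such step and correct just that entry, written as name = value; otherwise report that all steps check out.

Step 1: x = 2*(-8) + (2)*(-9) + (4) = -30 — in agreement.
Step 2: x = 2*(-30) + (2)*(-8) + (4) = -72 — agrees with the trace.
Step 3: x = 2*(-72) + (2)*(-30) + (4) = -200 — exactly as logged.
Step 4: x = 2*(-200) + (2)*(-72) + (4) = -540 — checks out.
Step 5: x = 2*(-540) + (2)*(-200) + (4) = -1476 — first mismatch against the trace.
That makes step 5 the first incorrect line — x = -1476 is what it should show.

step 5, x = -1476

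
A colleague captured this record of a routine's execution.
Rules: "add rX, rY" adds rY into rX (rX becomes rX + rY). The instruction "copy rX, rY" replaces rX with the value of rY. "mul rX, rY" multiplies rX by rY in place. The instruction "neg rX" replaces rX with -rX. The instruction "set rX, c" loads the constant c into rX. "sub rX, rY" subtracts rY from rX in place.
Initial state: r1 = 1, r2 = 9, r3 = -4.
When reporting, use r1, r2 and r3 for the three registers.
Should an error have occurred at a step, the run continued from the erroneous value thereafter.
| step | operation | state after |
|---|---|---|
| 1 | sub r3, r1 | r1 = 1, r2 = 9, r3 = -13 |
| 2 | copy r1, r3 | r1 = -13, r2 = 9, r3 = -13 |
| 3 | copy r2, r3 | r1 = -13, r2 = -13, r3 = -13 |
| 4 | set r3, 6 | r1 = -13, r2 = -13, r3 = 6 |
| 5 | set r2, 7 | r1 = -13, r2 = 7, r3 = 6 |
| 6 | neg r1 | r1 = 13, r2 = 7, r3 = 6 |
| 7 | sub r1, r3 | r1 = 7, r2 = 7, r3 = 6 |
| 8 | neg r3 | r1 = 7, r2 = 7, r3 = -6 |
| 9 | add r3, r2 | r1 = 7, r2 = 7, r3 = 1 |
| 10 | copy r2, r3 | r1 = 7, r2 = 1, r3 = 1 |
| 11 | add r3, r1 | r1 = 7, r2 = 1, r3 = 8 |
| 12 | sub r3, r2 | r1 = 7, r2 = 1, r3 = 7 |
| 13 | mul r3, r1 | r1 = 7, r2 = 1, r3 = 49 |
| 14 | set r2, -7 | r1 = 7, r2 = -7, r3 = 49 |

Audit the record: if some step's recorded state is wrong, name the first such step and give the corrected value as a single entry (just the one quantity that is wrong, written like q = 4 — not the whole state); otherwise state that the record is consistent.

step 1, r3 = -5

Step 1: r3 = -4 - 1 = -5 — the record disagrees here.
The audit stops at step 1: the recorded entry is wrong and should be r3 = -5.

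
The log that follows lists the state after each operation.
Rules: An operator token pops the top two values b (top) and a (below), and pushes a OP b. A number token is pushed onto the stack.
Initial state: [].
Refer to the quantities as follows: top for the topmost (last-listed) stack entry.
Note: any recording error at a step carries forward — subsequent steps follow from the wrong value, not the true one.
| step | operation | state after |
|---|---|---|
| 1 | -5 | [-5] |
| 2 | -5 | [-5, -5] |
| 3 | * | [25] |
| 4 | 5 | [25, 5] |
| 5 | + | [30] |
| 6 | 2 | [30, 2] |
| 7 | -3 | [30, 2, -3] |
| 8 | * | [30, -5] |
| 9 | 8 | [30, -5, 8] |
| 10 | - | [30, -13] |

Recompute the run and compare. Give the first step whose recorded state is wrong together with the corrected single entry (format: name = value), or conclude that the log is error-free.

step 8, top = -6

Step 1: push -5: top = -5 — confirmed correct.
Step 2: push -5: top = -5 — matches.
Step 3: -5 * -5 = 25 — verified.
Step 4: push 5: top = 5 — exactly as logged.
Step 5: 25 + 5 = 30 — exactly as logged.
Step 6: push 2: top = 2 — confirmed correct.
Step 7: push -3: top = -3 — checks out.
Step 8: 2 * -3 = -6 — the recorded entry deviates here.
So the first discrepancy is step 8, where the right value is top = -6.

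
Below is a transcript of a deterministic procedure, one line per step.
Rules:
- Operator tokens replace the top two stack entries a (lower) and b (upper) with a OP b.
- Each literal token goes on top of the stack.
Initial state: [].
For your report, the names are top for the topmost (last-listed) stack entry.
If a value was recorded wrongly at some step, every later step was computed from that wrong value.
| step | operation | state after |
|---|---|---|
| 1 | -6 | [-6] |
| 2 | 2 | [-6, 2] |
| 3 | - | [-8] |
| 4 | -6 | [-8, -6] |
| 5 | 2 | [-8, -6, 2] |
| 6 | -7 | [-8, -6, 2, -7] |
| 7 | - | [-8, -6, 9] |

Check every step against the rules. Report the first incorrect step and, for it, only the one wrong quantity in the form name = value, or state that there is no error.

no error

Step 1: push -6: top = -6 — exactly as logged.
Step 2: push 2: top = 2 — exactly as logged.
Step 3: -6 - 2 = -8 — same as recorded.
Step 4: push -6: top = -6 — in agreement.
Step 5: push 2: top = 2 — in agreement.
Step 6: push -7: top = -7 — no discrepancy.
Step 7: 2 - -7 = 9 — checks out.
The recomputation confirms every line.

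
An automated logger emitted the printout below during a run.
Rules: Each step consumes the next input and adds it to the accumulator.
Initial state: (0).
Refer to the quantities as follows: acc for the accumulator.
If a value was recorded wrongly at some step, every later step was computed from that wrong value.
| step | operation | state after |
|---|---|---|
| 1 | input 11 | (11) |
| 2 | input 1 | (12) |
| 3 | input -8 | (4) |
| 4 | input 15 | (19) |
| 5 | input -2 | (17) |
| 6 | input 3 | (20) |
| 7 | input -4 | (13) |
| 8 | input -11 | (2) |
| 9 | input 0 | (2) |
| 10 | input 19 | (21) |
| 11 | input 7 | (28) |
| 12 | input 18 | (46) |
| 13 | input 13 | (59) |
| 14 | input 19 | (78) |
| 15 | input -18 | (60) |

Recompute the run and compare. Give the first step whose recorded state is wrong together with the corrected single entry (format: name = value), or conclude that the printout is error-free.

step 7, acc = 16

1. acc = 0 + 11 = 11 (same as recorded)
2. acc = 11 + 1 = 12 (verified)
3. acc = 12 + -8 = 4 (confirmed correct)
4. acc = 4 + 15 = 19 (no discrepancy)
5. acc = 19 + -2 = 17 (no discrepancy)
6. acc = 17 + 3 = 20 (consistent with the printout)
7. acc = 20 + -4 = 16 (the printout has a different value)
That makes step 7 the first incorrect line — acc = 16 is what it should show.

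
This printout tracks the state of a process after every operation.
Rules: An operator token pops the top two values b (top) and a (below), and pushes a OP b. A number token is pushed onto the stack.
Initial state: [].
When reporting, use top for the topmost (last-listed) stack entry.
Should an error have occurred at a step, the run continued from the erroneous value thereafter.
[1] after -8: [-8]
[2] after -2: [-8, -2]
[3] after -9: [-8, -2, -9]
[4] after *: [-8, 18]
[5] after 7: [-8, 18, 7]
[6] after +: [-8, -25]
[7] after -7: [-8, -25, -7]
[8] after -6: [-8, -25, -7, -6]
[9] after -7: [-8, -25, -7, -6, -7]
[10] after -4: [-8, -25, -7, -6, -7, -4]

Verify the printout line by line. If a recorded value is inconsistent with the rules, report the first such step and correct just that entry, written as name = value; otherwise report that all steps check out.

step 6, top = 25

step 1: push -8: top = -8 -> in agreement
step 2: push -2: top = -2 -> agrees with the printout
step 3: push -9: top = -9 -> no discrepancy
step 4: -2 * -9 = 18 -> checks out
step 5: push 7: top = 7 -> no discrepancy
step 6: 18 + 7 = 25 -> the printout disagrees here
First incorrect step: 6; the correct value is top = 25.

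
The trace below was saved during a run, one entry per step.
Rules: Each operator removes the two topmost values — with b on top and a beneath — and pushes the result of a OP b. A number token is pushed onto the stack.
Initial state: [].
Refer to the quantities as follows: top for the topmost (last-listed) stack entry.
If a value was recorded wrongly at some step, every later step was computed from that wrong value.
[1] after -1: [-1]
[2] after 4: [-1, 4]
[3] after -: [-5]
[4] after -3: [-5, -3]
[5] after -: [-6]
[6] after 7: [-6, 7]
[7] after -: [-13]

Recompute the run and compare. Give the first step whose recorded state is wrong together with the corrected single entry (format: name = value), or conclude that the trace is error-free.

step 1: push -1: top = -1 -> confirmed correct
step 2: push 4: top = 4 -> no discrepancy
step 3: -1 - 4 = -5 -> exactly as logged
step 4: push -3: top = -3 -> consistent with the trace
step 5: -5 - -3 = -2 -> first mismatch against the trace
First deviation found at step 5; the corrected entry is top = -2.

step 5, top = -2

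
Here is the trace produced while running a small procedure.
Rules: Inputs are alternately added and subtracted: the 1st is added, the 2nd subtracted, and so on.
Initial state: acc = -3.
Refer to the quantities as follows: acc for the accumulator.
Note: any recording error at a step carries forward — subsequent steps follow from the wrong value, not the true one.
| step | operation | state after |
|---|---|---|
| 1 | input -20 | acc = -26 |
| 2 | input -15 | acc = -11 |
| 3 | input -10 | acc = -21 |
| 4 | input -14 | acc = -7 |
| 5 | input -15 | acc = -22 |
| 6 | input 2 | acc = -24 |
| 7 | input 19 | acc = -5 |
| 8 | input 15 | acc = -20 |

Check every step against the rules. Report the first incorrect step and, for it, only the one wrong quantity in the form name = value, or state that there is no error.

step 1, acc = -23

1. acc = -3 + -20 = -23 (the trace has a different value)
So the first discrepancy is step 1, where the right value is acc = -23.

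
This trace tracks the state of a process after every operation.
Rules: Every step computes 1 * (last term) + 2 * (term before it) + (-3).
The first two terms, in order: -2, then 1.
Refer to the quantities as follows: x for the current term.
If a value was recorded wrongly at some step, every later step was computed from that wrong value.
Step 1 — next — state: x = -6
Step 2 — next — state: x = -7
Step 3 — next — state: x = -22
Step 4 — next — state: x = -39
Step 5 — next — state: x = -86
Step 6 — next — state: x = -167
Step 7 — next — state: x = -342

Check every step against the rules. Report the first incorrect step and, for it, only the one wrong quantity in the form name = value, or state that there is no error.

Recomputing the run from the initial state:
step 1: x = -6
step 2: x = -7
step 3: x = -22
step 4: x = -39
step 5: x = -86
step 6: x = -167
step 7: x = -342
This matches the trace at every step.

no error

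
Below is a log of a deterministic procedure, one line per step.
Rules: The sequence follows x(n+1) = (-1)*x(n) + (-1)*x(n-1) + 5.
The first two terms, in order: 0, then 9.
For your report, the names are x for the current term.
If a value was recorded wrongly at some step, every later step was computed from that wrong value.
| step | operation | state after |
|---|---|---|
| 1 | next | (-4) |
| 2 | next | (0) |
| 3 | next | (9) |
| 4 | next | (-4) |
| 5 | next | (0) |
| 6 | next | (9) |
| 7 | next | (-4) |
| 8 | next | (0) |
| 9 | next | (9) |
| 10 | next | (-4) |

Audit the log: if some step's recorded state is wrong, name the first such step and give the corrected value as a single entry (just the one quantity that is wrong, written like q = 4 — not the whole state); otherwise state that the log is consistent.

no error

Step 1: x = -1*(9) + (-1)*(0) + (5) = -4 — verified.
Step 2: x = -1*(-4) + (-1)*(9) + (5) = 0 — agrees with the log.
Step 3: x = -1*(0) + (-1)*(-4) + (5) = 9 — checks out.
Step 4: x = -1*(9) + (-1)*(0) + (5) = -4 — same as recorded.
Step 5: x = -1*(-4) + (-1)*(9) + (5) = 0 — matches.
Step 6: x = -1*(0) + (-1)*(-4) + (5) = 9 — no discrepancy.
Step 7: x = -1*(9) + (-1)*(0) + (5) = -4 — same as recorded.
Step 8: x = -1*(-4) + (-1)*(9) + (5) = 0 — matches.
Step 9: x = -1*(0) + (-1)*(-4) + (5) = 9 — checks out.
Step 10: x = -1*(9) + (-1)*(0) + (5) = -4 — consistent with the log.
The recomputation confirms every line.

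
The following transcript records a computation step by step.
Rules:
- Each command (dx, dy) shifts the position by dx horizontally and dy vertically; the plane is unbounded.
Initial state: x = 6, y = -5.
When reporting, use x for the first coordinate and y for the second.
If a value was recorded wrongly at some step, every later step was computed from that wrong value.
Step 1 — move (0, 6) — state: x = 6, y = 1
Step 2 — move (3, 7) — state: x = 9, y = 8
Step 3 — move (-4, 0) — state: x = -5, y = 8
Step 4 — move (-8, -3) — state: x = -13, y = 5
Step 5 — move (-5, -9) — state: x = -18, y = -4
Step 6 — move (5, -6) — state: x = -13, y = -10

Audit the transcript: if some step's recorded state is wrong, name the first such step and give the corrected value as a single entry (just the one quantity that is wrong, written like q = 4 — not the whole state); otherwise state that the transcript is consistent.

step 3, x = 5

Step 1: x = 6 + (0) = 6, y = -5 + (6) = 1 — checks out.
Step 2: x = 6 + (3) = 9, y = 1 + (7) = 8 — checks out.
Step 3: x = 9 + (-4) = 5, y = 8 + (0) = 8 — the transcript has a different value.
Step 3 is the first one off; corrected, x = 5.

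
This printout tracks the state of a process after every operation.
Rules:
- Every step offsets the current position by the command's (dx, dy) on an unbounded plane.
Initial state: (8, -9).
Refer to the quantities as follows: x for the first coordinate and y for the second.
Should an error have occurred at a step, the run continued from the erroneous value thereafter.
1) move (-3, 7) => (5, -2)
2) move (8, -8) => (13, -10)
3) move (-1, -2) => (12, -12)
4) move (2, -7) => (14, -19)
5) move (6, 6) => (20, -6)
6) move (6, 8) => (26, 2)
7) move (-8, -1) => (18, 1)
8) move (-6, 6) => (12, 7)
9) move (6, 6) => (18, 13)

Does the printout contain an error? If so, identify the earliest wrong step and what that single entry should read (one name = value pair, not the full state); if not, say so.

step 1: x = 8 + (-3) = 5, y = -9 + (7) = -2 -> agrees with the printout
step 2: x = 5 + (8) = 13, y = -2 + (-8) = -10 -> in agreement
step 3: x = 13 + (-1) = 12, y = -10 + (-2) = -12 -> confirmed correct
step 4: x = 12 + (2) = 14, y = -12 + (-7) = -19 -> matches
step 5: x = 14 + (6) = 20, y = -19 + (6) = -13 -> the printout has a different value
Conclusion: step 5 carries the first error; the entry should be y = -13.

step 5, y = -13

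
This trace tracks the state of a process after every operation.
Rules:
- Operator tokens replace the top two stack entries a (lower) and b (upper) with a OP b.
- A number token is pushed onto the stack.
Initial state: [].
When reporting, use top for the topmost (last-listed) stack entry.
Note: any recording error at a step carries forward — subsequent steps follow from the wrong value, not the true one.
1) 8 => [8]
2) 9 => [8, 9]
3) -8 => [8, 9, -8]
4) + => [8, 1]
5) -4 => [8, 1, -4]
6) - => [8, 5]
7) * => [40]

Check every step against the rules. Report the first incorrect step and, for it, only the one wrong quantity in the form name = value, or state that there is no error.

no error

1. push 8: top = 8 (consistent with the trace)
2. push 9: top = 9 (consistent with the trace)
3. push -8: top = -8 (exactly as logged)
4. 9 + -8 = 1 (in agreement)
5. push -4: top = -4 (consistent with the trace)
6. 1 - -4 = 5 (checks out)
7. 8 * 5 = 40 (agrees with the trace)
The whole run recomputes cleanly — no discrepancies.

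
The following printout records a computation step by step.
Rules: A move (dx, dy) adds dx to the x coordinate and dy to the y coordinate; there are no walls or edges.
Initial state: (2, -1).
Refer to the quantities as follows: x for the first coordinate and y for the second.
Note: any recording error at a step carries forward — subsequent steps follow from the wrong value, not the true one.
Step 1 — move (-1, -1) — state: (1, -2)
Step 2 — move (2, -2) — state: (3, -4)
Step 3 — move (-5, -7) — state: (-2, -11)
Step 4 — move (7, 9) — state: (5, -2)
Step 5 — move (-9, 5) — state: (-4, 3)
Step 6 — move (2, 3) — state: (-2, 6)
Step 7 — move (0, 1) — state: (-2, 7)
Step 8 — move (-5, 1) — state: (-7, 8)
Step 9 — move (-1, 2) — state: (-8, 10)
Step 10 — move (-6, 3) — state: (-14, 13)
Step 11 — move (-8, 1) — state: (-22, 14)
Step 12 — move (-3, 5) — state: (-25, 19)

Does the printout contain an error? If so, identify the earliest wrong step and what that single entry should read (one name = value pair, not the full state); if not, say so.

no error

Recomputing the run from the initial state:
step 1: x = 1, y = -2
step 2: x = 3, y = -4
step 3: x = -2, y = -11
step 4: x = 5, y = -2
step 5: x = -4, y = 3
step 6: x = -2, y = 6
step 7: x = -2, y = 7
step 8: x = -7, y = 8
step 9: x = -8, y = 10
step 10: x = -14, y = 13
step 11: x = -22, y = 14
step 12: x = -25, y = 19
This matches the printout at every step.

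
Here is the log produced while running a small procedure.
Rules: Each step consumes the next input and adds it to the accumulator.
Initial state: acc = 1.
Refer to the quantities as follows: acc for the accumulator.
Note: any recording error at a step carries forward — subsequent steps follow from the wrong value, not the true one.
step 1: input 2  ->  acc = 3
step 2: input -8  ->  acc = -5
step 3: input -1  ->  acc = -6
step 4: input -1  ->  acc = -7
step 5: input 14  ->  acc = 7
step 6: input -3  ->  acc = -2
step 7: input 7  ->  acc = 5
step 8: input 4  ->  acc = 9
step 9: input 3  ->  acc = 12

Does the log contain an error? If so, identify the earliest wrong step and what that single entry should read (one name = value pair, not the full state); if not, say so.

Recomputing the run from the initial state:
step 1: acc = 3
step 2: acc = -5
step 3: acc = -6
step 4: acc = -7
step 5: acc = 7
step 6: acc = 4
step 7: acc = 11
step 8: acc = 15
step 9: acc = 18
The first disagreement with the log is at step 6, where the value should be acc = 4.

step 6, acc = 4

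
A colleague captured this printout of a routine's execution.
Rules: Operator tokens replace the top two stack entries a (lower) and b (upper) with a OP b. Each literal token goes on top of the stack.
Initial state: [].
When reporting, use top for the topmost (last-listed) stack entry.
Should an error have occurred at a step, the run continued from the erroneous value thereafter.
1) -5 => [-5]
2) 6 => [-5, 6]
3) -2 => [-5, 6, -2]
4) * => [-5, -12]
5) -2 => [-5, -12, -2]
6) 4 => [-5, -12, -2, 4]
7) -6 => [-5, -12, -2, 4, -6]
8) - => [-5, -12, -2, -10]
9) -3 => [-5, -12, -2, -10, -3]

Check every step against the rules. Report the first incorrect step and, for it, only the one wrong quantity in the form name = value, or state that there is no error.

step 8, top = 10

1. push -5: top = -5 (in agreement)
2. push 6: top = 6 (consistent with the printout)
3. push -2: top = -2 (checks out)
4. 6 * -2 = -12 (agrees with the printout)
5. push -2: top = -2 (verified)
6. push 4: top = 4 (verified)
7. push -6: top = -6 (consistent with the printout)
8. 4 - -6 = 10 (first mismatch against the printout)
The audit stops at step 8: the recorded entry is wrong and should be top = 10.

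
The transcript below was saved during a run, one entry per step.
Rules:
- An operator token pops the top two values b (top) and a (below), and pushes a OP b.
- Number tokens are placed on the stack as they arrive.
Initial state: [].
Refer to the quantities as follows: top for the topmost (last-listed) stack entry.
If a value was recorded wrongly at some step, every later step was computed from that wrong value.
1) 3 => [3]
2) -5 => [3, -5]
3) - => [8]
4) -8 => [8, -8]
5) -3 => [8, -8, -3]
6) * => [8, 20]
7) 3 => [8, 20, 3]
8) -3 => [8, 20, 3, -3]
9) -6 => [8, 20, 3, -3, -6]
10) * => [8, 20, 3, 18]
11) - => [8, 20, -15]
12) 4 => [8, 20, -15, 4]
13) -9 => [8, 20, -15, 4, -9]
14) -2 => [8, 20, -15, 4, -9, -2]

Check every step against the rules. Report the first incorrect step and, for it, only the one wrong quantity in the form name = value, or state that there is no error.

step 6, top = 24

Step 1: push 3: top = 3 — confirmed correct.
Step 2: push -5: top = -5 — matches.
Step 3: 3 - -5 = 8 — consistent with the transcript.
Step 4: push -8: top = -8 — confirmed correct.
Step 5: push -3: top = -3 — same as recorded.
Step 6: -8 * -3 = 24 — not what was recorded.
So the first discrepancy is step 6, where the right value is top = 24.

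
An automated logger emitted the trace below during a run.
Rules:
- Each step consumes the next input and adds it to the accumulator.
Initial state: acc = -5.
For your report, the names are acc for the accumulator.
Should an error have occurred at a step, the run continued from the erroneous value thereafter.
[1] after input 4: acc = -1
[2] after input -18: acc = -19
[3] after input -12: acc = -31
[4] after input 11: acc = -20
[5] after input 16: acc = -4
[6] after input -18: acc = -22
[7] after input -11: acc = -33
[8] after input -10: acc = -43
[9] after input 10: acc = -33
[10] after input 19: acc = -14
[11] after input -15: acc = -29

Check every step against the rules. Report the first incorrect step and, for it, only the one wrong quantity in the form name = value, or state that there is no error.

step 1: acc = -5 + 4 = -1 -> no discrepancy
step 2: acc = -1 + -18 = -19 -> verified
step 3: acc = -19 + -12 = -31 -> in agreement
step 4: acc = -31 + 11 = -20 -> in agreement
step 5: acc = -20 + 16 = -4 -> no discrepancy
step 6: acc = -4 + -18 = -22 -> in agreement
step 7: acc = -22 + -11 = -33 -> same as recorded
step 8: acc = -33 + -10 = -43 -> verified
step 9: acc = -43 + 10 = -33 -> exactly as logged
step 10: acc = -33 + 19 = -14 -> agrees with the trace
step 11: acc = -14 + -15 = -29 -> matches
Nothing is out of place; the run is error-free.

no error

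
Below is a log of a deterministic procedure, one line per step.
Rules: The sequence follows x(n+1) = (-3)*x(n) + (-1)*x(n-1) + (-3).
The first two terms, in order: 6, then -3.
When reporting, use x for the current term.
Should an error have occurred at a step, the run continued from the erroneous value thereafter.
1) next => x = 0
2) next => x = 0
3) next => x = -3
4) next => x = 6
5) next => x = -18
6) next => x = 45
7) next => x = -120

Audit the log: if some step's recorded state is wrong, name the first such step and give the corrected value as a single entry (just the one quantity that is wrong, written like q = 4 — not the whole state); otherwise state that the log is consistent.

no error

Recomputing the run from the initial state:
step 1: x = 0
step 2: x = 0
step 3: x = -3
step 4: x = 6
step 5: x = -18
step 6: x = 45
step 7: x = -120
This matches the log at every step.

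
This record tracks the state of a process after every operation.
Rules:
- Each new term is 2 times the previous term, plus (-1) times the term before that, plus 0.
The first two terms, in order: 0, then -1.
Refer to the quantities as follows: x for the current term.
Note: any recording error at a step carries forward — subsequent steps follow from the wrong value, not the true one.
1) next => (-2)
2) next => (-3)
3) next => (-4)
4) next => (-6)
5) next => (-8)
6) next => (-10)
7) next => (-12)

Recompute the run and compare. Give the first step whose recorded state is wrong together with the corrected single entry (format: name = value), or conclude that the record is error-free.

Recomputing the run from the initial state:
step 1: x = -2
step 2: x = -3
step 3: x = -4
step 4: x = -5
step 5: x = -6
step 6: x = -7
step 7: x = -8
The first disagreement with the record is at step 4, where the value should be x = -5.

step 4, x = -5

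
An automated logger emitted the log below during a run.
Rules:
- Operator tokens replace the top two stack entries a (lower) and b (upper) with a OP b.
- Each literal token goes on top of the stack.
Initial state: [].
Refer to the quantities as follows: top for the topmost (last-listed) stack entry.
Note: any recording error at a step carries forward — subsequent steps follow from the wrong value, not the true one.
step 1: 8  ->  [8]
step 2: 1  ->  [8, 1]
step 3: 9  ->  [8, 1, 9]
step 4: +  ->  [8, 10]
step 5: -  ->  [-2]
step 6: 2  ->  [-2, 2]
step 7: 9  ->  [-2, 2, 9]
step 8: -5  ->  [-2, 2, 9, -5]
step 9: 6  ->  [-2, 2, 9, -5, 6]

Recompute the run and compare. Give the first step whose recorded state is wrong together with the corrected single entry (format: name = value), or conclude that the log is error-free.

Step 1: push 8: top = 8 — same as recorded.
Step 2: push 1: top = 1 — checks out.
Step 3: push 9: top = 9 — matches.
Step 4: 1 + 9 = 10 — checks out.
Step 5: 8 - 10 = -2 — no discrepancy.
Step 6: push 2: top = 2 — confirmed correct.
Step 7: push 9: top = 9 — in agreement.
Step 8: push -5: top = -5 — in agreement.
Step 9: push 6: top = 6 — same as recorded.
All entries verified; no error found.

no error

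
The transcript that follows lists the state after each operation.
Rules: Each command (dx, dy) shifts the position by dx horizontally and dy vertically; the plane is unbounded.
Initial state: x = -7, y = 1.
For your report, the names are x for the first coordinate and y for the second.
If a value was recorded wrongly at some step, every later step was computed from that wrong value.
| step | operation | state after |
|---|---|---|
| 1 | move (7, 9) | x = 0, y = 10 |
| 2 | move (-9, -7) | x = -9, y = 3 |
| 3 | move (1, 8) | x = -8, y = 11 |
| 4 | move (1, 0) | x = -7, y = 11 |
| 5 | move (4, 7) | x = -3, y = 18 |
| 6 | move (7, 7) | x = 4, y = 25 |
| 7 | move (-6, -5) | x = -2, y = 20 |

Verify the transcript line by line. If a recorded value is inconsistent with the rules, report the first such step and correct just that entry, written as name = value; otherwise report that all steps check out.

step 1: x = -7 + (7) = 0, y = 1 + (9) = 10 -> exactly as logged
step 2: x = 0 + (-9) = -9, y = 10 + (-7) = 3 -> matches
step 3: x = -9 + (1) = -8, y = 3 + (8) = 11 -> checks out
step 4: x = -8 + (1) = -7, y = 11 + (0) = 11 -> matches
step 5: x = -7 + (4) = -3, y = 11 + (7) = 18 -> same as recorded
step 6: x = -3 + (7) = 4, y = 18 + (7) = 25 -> confirmed correct
step 7: x = 4 + (-6) = -2, y = 25 + (-5) = 20 -> in agreement
All entries verified; no error found.

no error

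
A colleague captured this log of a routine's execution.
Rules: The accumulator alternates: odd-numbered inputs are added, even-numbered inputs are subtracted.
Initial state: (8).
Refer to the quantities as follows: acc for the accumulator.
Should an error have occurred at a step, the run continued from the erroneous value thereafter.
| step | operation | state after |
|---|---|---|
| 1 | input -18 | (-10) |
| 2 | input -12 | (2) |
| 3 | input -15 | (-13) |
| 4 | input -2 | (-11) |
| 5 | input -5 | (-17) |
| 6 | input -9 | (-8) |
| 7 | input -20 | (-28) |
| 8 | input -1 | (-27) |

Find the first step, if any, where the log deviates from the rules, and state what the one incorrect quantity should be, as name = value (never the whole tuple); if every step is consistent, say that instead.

step 5, acc = -16

Recomputing the run from the initial state:
step 1: acc = -10
step 2: acc = 2
step 3: acc = -13
step 4: acc = -11
step 5: acc = -16
step 6: acc = -7
step 7: acc = -27
step 8: acc = -26
The first disagreement with the log is at step 5, where the value should be acc = -16.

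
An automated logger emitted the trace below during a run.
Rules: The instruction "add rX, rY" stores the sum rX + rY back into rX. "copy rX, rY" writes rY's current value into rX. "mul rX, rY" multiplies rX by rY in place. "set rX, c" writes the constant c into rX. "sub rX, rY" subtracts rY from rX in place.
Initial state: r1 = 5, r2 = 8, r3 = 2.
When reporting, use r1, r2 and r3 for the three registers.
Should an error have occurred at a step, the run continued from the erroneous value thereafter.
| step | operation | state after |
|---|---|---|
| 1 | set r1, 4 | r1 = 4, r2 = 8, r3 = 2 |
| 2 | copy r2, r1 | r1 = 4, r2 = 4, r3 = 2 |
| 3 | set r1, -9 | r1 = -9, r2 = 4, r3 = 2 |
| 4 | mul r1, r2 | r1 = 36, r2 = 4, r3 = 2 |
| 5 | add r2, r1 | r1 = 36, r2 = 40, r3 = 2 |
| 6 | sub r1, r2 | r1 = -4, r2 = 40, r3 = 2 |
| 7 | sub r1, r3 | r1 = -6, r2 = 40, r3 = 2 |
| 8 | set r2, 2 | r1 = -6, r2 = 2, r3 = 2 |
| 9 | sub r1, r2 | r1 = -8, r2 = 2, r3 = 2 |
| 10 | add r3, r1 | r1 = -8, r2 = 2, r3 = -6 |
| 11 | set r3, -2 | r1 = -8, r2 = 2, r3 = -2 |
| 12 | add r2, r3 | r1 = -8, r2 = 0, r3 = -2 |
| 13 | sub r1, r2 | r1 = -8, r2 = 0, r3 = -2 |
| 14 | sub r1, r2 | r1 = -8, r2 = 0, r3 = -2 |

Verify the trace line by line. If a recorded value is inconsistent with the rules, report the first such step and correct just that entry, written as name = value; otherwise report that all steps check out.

step 4, r1 = -36

Recomputing the run from the initial state:
step 1: r1 = 4, r2 = 8, r3 = 2
step 2: r1 = 4, r2 = 4, r3 = 2
step 3: r1 = -9, r2 = 4, r3 = 2
step 4: r1 = -36, r2 = 4, r3 = 2
step 5: r1 = -36, r2 = -32, r3 = 2
step 6: r1 = -4, r2 = -32, r3 = 2
step 7: r1 = -6, r2 = -32, r3 = 2
step 8: r1 = -6, r2 = 2, r3 = 2
step 9: r1 = -8, r2 = 2, r3 = 2
step 10: r1 = -8, r2 = 2, r3 = -6
step 11: r1 = -8, r2 = 2, r3 = -2
step 12: r1 = -8, r2 = 0, r3 = -2
step 13: r1 = -8, r2 = 0, r3 = -2
step 14: r1 = -8, r2 = 0, r3 = -2
The first disagreement with the trace is at step 4, where the value should be r1 = -36.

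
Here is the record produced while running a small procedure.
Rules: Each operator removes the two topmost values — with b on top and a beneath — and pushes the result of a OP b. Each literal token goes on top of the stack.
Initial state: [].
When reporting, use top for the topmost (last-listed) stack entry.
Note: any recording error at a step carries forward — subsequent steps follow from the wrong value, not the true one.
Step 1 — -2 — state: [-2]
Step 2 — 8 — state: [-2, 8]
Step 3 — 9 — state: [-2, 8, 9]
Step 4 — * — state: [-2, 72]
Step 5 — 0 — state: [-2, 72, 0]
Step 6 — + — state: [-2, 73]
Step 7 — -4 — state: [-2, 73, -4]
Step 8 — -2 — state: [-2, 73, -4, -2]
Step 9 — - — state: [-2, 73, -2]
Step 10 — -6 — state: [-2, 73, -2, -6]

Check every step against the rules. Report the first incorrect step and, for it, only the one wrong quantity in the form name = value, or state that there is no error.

Step 1: push -2: top = -2 — exactly as logged.
Step 2: push 8: top = 8 — exactly as logged.
Step 3: push 9: top = 9 — no discrepancy.
Step 4: 8 * 9 = 72 — no discrepancy.
Step 5: push 0: top = 0 — matches.
Step 6: 72 + 0 = 72 — the record disagrees here.
Step 6 is the first one off; corrected, top = 72.

step 6, top = 72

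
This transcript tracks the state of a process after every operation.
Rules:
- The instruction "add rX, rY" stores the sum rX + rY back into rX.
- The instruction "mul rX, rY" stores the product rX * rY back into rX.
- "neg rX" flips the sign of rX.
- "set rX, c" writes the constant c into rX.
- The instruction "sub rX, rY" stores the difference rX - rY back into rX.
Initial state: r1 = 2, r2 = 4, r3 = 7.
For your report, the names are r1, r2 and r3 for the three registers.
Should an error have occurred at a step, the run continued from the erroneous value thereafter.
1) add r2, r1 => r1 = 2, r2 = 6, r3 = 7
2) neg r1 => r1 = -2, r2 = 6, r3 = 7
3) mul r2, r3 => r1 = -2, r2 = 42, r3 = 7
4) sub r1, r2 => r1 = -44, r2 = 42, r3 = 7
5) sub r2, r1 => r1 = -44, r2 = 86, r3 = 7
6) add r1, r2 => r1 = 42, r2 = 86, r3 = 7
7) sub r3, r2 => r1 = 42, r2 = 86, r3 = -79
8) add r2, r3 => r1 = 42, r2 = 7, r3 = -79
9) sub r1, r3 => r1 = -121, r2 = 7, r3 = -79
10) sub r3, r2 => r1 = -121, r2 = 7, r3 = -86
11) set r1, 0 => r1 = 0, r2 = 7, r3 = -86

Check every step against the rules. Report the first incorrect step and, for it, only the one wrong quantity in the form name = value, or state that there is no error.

step 9, r1 = 121

step 1: r2 = 4 + 2 = 6 -> agrees with the transcript
step 2: r1 = -(2) = -2 -> verified
step 3: r2 = 6 * 7 = 42 -> no discrepancy
step 4: r1 = -2 - 42 = -44 -> no discrepancy
step 5: r2 = 42 - -44 = 86 -> verified
step 6: r1 = -44 + 86 = 42 -> confirmed correct
step 7: r3 = 7 - 86 = -79 -> verified
step 8: r2 = 86 + -79 = 7 -> checks out
step 9: r1 = 42 - -79 = 121 -> the transcript has a different value
Conclusion: step 9 carries the first error; the entry should be r1 = 121.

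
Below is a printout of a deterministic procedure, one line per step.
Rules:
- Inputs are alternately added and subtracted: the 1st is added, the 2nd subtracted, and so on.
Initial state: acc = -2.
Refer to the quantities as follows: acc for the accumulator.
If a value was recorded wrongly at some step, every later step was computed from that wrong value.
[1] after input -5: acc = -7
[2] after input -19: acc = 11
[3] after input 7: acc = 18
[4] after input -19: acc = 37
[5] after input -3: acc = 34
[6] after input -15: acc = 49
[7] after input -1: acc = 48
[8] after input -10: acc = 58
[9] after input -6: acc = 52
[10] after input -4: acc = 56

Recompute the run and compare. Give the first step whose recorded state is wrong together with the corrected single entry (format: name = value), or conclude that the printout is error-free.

step 2, acc = 12

step 1: acc = -2 + -5 = -7 -> verified
step 2: acc = -7 - -19 = 12 -> first mismatch against the printout
First incorrect step: 2; the correct value is acc = 12.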